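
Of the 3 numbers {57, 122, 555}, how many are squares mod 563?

2

(57/563) = +1 → QR.
(122/563) = -1 → non-residue.
(555/563) = +1 → QR.
Total quadratic residues among the 3: 2.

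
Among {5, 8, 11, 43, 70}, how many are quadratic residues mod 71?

(5/71) = +1 → QR.
(8/71) = +1 → QR.
(11/71) = -1 → non-residue.
(43/71) = +1 → QR.
(70/71) = -1 → non-residue.
Total quadratic residues among the 5: 3.

3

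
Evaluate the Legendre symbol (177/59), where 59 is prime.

0

First reduce: 177 ≡ 0 (mod 59).
Top reduces to 0: gcd > 1, so the symbol is 0.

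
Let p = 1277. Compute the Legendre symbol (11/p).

1

Reciprocity: 11 ≡ 3 and 1277 ≡ 1 (mod 4), so (11/1277) = +(1277/11).
Reduce top mod 11: now compute (1/11).
Reached (1/11) = 1. Collecting the sign flips along the way, the symbol is +1.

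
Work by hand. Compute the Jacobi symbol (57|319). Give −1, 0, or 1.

-1

Reciprocity: 57 ≡ 1 and 319 ≡ 3 (mod 4), so (57/319) = +(319/57).
Reduce top mod 57: now compute (34/57).
Pull out 2: since 57 ≡ 1 (mod 8), (2/57) = +1.
Reciprocity: 17 ≡ 1 and 57 ≡ 1 (mod 4), so (17/57) = +(57/17).
Reduce top mod 17: now compute (6/17).
Pull out 2: since 17 ≡ 1 (mod 8), (2/17) = +1.
Reciprocity: 3 ≡ 3 and 17 ≡ 1 (mod 4), so (3/17) = +(17/3).
Reduce top mod 3: now compute (2/3).
Pull out 2: since 3 ≡ 3 (mod 8), (2/3) = -1.
Reached (1/3) = 1. Collecting the sign flips along the way, the symbol is -1.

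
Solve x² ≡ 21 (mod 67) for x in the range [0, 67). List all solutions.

17, 50

Since 67 ≡ 3 (mod 4), a square root of 21 is 21^((67+1)/4) = 21^17 mod 67.
Repeated squaring: 21^2≡39, 21^4≡47, 21^8≡65, 21^16≡4 (mod 67).
21^17 = 21^(16+1) ≡ 17 (mod 67).
Check: 17² = 289 ≡ 21 (mod 67). The two roots are 17 and 50.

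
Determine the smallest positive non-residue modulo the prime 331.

(2/331) = −1, so 2 is the smallest positive non-residue mod 331.

2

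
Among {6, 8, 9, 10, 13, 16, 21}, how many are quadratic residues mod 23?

(6/23) = +1 → QR.
(8/23) = +1 → QR.
(9/23) = +1 → QR.
(10/23) = -1 → non-residue.
(13/23) = +1 → QR.
(16/23) = +1 → QR.
(21/23) = -1 → non-residue.
Total quadratic residues among the 7: 5.

5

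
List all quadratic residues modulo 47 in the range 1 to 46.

Square k = 1,…,23 (k and 47−k give the same square):
1²=1, 2²=4, 3²=9, 4²=16, 5²=25, 6²=36, 7²≡2, 8²≡17, 9²≡34, 10²≡6, 11²≡27, 12²≡3, 13²≡28, 14²≡8, 15²≡37, 16²≡21, 17²≡7, 18²≡42, 19²≡32, 20²≡24, 21²≡18, 22²≡14, 23²≡12 (mod 47).
So the quadratic residues mod 47 are {1, 2, 3, 4, 6, 7, 8, 9, 12, 14, 16, 17, 18, 21, 24, 25, 27, 28, 32, 34, 36, 37, 42}.

1, 2, 3, 4, 6, 7, 8, 9, 12, 14, 16, 17, 18, 21, 24, 25, 27, 28, 32, 34, 36, 37, 42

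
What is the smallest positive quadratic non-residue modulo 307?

(2/307) = −1, so 2 is the smallest positive non-residue mod 307.

2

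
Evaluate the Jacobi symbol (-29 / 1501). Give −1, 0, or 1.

1

First reduce: -29 ≡ 1472 (mod 1501).
Pull out 2^6: since 1501 ≡ 5 (mod 8), (2/1501) = -1, so (2/1501)^6 = +1.
Reciprocity: 23 ≡ 3 and 1501 ≡ 1 (mod 4), so (23/1501) = +(1501/23).
Reduce top mod 23: now compute (6/23).
Pull out 2: since 23 ≡ 7 (mod 8), (2/23) = +1.
Reciprocity: 3 ≡ 3 and 23 ≡ 3 (mod 4), so (3/23) = −(23/3).
Reduce top mod 3: now compute (2/3).
Pull out 2: since 3 ≡ 3 (mod 8), (2/3) = -1.
Reached (1/3) = 1. Collecting the sign flips along the way, the symbol is +1.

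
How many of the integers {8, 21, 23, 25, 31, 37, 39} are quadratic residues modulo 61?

2

(8/61) = -1 → non-residue.
(21/61) = -1 → non-residue.
(23/61) = -1 → non-residue.
(25/61) = +1 → QR.
(31/61) = -1 → non-residue.
(37/61) = -1 → non-residue.
(39/61) = +1 → QR.
Total quadratic residues among the 7: 2.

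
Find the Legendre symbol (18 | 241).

Euler's criterion: (18/241) ≡ 18^120 (mod 241).
18^2 ≡ 83 (mod 241)
18^4 ≡ 141 (mod 241)
18^8 ≡ 119 (mod 241)
18^16 ≡ 183 (mod 241)
18^32 ≡ 231 (mod 241)
18^64 ≡ 100 (mod 241)
18^120 = 18^(64+32+16+8) ≡ 1 (mod 241).
Result is 1, so (18/241) = 1.

1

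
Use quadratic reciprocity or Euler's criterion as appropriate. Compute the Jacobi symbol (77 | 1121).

-1

Reciprocity: 77 ≡ 1 and 1121 ≡ 1 (mod 4), so (77/1121) = +(1121/77).
Reduce top mod 77: now compute (43/77).
Reciprocity: 43 ≡ 3 and 77 ≡ 1 (mod 4), so (43/77) = +(77/43).
Reduce top mod 43: now compute (34/43).
Pull out 2: since 43 ≡ 3 (mod 8), (2/43) = -1.
Reciprocity: 17 ≡ 1 and 43 ≡ 3 (mod 4), so (17/43) = +(43/17).
Reduce top mod 17: now compute (9/17).
Reciprocity: 9 ≡ 1 and 17 ≡ 1 (mod 4), so (9/17) = +(17/9).
Reduce top mod 9: now compute (8/9).
Pull out 2^3: since 9 ≡ 1 (mod 8), (2/9) = +1, so (2/9)^3 = +1.
Reached (1/9) = 1. Collecting the sign flips along the way, the symbol is -1.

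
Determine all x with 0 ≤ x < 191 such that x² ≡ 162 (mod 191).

60, 131

Since 191 ≡ 3 (mod 4), a square root of 162 is 162^((191+1)/4) = 162^48 mod 191.
Repeated squaring: 162^2≡77, 162^4≡8, 162^8≡64, 162^16≡85, 162^32≡158 (mod 191).
162^48 = 162^(32+16) ≡ 60 (mod 191).
Check: 60² = 3600 ≡ 162 (mod 191). The two roots are 60 and 131.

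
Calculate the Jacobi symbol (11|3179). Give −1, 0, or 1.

0

Reciprocity: 11 ≡ 3 and 3179 ≡ 3 (mod 4), so (11/3179) = −(3179/11).
Reduce top mod 11: now compute (0/11).
Top reduces to 0: gcd > 1, so the symbol is 0.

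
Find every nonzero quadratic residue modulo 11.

Square k = 1,…,5 (k and 11−k give the same square):
1²=1, 2²=4, 3²=9, 4²≡5, 5²≡3 (mod 11).
So the quadratic residues mod 11 are {1, 3, 4, 5, 9}.

1 3 4 5 9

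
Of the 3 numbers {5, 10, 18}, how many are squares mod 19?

1

(5/19) = +1 → QR.
(10/19) = -1 → non-residue.
(18/19) = -1 → non-residue.
Total quadratic residues among the 3: 1.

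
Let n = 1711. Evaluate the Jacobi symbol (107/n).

Reciprocity: 107 ≡ 3 and 1711 ≡ 3 (mod 4), so (107/1711) = −(1711/107).
Reduce top mod 107: now compute (106/107).
Pull out 2: since 107 ≡ 3 (mod 8), (2/107) = -1.
Reciprocity: 53 ≡ 1 and 107 ≡ 3 (mod 4), so (53/107) = +(107/53).
Reduce top mod 53: now compute (1/53).
Reached (1/53) = 1. Collecting the sign flips along the way, the symbol is +1.

1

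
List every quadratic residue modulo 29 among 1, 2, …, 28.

1,4,5,6,7,9,13,16,20,22,23,24,25,28

Square k = 1,…,14 (k and 29−k give the same square):
1²=1, 2²=4, 3²=9, 4²=16, 5²=25, 6²≡7, 7²≡20, 8²≡6, 9²≡23, 10²≡13, 11²≡5, 12²≡28, 13²≡24, 14²≡22 (mod 29).
So the quadratic residues mod 29 are {1, 4, 5, 6, 7, 9, 13, 16, 20, 22, 23, 24, 25, 28}.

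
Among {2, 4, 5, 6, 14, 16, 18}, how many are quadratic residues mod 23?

5

(2/23) = +1 → QR.
(4/23) = +1 → QR.
(5/23) = -1 → non-residue.
(6/23) = +1 → QR.
(14/23) = -1 → non-residue.
(16/23) = +1 → QR.
(18/23) = +1 → QR.
Total quadratic residues among the 7: 5.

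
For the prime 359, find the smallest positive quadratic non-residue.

7

(2/359) = +1, so 2 is a residue.
(3/359) = +1, so 3 is a residue.
(4/359) = +1, so 4 is a residue.
(5/359) = +1, so 5 is a residue.
(6/359) = +1, so 6 is a residue.
(7/359) = −1, so 7 is the smallest positive non-residue mod 359.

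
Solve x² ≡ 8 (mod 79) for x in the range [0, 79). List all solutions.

18, 61

Since 79 ≡ 3 (mod 4), a square root of 8 is 8^((79+1)/4) = 8^20 mod 79.
Repeated squaring: 8^2≡64, 8^4≡67, 8^8≡65, 8^16≡38 (mod 79).
8^20 = 8^(16+4) ≡ 18 (mod 79).
Check: 18² = 324 ≡ 8 (mod 79). The two roots are 18 and 61.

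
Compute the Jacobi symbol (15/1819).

-1

Reciprocity: 15 ≡ 3 and 1819 ≡ 3 (mod 4), so (15/1819) = −(1819/15).
Reduce top mod 15: now compute (4/15).
Pull out 2^2: since 15 ≡ 7 (mod 8), (2/15) = +1, so (2/15)^2 = +1.
Reached (1/15) = 1. Collecting the sign flips along the way, the symbol is -1.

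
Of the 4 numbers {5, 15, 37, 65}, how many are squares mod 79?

2

(5/79) = +1 → QR.
(15/79) = -1 → non-residue.
(37/79) = -1 → non-residue.
(65/79) = +1 → QR.
Total quadratic residues among the 4: 2.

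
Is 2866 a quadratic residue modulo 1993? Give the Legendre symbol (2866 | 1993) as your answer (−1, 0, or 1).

First reduce: 2866 ≡ 873 (mod 1993).
Reciprocity: 873 ≡ 1 and 1993 ≡ 1 (mod 4), so (873/1993) = +(1993/873).
Reduce top mod 873: now compute (247/873).
Reciprocity: 247 ≡ 3 and 873 ≡ 1 (mod 4), so (247/873) = +(873/247).
Reduce top mod 247: now compute (132/247).
Pull out 2^2: since 247 ≡ 7 (mod 8), (2/247) = +1, so (2/247)^2 = +1.
Reciprocity: 33 ≡ 1 and 247 ≡ 3 (mod 4), so (33/247) = +(247/33).
Reduce top mod 33: now compute (16/33).
Pull out 2^4: since 33 ≡ 1 (mod 8), (2/33) = +1, so (2/33)^4 = +1.
Reached (1/33) = 1. Collecting the sign flips along the way, the symbol is +1.

1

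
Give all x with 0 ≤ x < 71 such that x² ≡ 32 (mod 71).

Since 71 ≡ 3 (mod 4), a square root of 32 is 32^((71+1)/4) = 32^18 mod 71.
Repeated squaring: 32^2≡30, 32^4≡48, 32^8≡32, 32^16≡30 (mod 71).
32^18 = 32^(16+2) ≡ 48 (mod 71).
Check: 48² = 2304 ≡ 32 (mod 71). The two roots are 23 and 48.

23, 48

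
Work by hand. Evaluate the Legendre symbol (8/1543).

Pull out 2^3: since 1543 ≡ 7 (mod 8), (2/1543) = +1, so (2/1543)^3 = +1.
Reached (1/1543) = 1. Collecting the sign flips along the way, the symbol is +1.

1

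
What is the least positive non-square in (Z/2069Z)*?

2

(2/2069) = −1, so 2 is the smallest positive non-residue mod 2069.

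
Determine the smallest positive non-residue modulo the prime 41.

(2/41) = +1, so 2 is a residue.
(3/41) = −1, so 3 is the smallest positive non-residue mod 41.

3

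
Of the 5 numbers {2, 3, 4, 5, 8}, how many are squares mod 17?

(2/17) = +1 → QR.
(3/17) = -1 → non-residue.
(4/17) = +1 → QR.
(5/17) = -1 → non-residue.
(8/17) = +1 → QR.
Total quadratic residues among the 5: 3.

3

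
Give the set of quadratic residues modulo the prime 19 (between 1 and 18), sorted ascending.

Square k = 1,…,9 (k and 19−k give the same square):
1²=1, 2²=4, 3²=9, 4²=16, 5²≡6, 6²≡17, 7²≡11, 8²≡7, 9²≡5 (mod 19).
So the quadratic residues mod 19 are {1, 4, 5, 6, 7, 9, 11, 16, 17}.

1, 4, 5, 6, 7, 9, 11, 16, 17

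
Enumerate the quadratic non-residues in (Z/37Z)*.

2,5,6,8,13,14,15,17,18,19,20,22,23,24,29,31,32,35

Square k = 1,…,18 (k and 37−k give the same square):
1²=1, 2²=4, 3²=9, 4²=16, 5²=25, 6²=36, 7²≡12, 8²≡27, 9²≡7, 10²≡26, 11²≡10, 12²≡33, 13²≡21, 14²≡11, 15²≡3, 16²≡34, 17²≡30, 18²≡28 (mod 37).
The residues are {1, 3, 4, 7, 9, 10, 11, 12, 16, 21, 25, 26, 27, 28, 30, 33, 34, 36}; the non-residues are the remaining 18 nonzero classes.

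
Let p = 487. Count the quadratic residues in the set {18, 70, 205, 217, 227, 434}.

(18/487) = +1 → QR.
(70/487) = +1 → QR.
(205/487) = -1 → non-residue.
(217/487) = -1 → non-residue.
(227/487) = -1 → non-residue.
(434/487) = -1 → non-residue.
Total quadratic residues among the 6: 2.

2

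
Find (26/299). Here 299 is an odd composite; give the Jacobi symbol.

0

Pull out 2: since 299 ≡ 3 (mod 8), (2/299) = -1.
Reciprocity: 13 ≡ 1 and 299 ≡ 3 (mod 4), so (13/299) = +(299/13).
Reduce top mod 13: now compute (0/13).
Top reduces to 0: gcd > 1, so the symbol is 0.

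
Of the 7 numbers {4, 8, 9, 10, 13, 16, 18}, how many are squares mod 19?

(4/19) = +1 → QR.
(8/19) = -1 → non-residue.
(9/19) = +1 → QR.
(10/19) = -1 → non-residue.
(13/19) = -1 → non-residue.
(16/19) = +1 → QR.
(18/19) = -1 → non-residue.
Total quadratic residues among the 7: 3.

3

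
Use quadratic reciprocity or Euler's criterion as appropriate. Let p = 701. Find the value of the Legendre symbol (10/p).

Euler's criterion: (10/701) ≡ 10^350 (mod 701).
10^2 ≡ 100 (mod 701)
10^4 ≡ 186 (mod 701)
10^8 ≡ 247 (mod 701)
10^16 ≡ 22 (mod 701)
10^32 ≡ 484 (mod 701)
10^64 ≡ 122 (mod 701)
10^128 ≡ 163 (mod 701)
10^256 ≡ 632 (mod 701)
10^350 = 10^(256+64+16+8+4+2) ≡ 700 (mod 701).
Result is 700 ≡ −1, so (10/701) = −1.

-1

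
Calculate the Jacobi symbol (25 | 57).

1

Reciprocity: 25 ≡ 1 and 57 ≡ 1 (mod 4), so (25/57) = +(57/25).
Reduce top mod 25: now compute (7/25).
Reciprocity: 7 ≡ 3 and 25 ≡ 1 (mod 4), so (7/25) = +(25/7).
Reduce top mod 7: now compute (4/7).
Pull out 2^2: since 7 ≡ 7 (mod 8), (2/7) = +1, so (2/7)^2 = +1.
Reached (1/7) = 1. Collecting the sign flips along the way, the symbol is +1.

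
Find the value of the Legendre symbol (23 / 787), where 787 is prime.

1

Reciprocity: 23 ≡ 3 and 787 ≡ 3 (mod 4), so (23/787) = −(787/23).
Reduce top mod 23: now compute (5/23).
Reciprocity: 5 ≡ 1 and 23 ≡ 3 (mod 4), so (5/23) = +(23/5).
Reduce top mod 5: now compute (3/5).
Reciprocity: 3 ≡ 3 and 5 ≡ 1 (mod 4), so (3/5) = +(5/3).
Reduce top mod 3: now compute (2/3).
Pull out 2: since 3 ≡ 3 (mod 8), (2/3) = -1.
Reached (1/3) = 1. Collecting the sign flips along the way, the symbol is +1.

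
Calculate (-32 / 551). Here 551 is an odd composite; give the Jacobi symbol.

-1

First reduce: -32 ≡ 519 (mod 551).
Reciprocity: 519 ≡ 3 and 551 ≡ 3 (mod 4), so (519/551) = −(551/519).
Reduce top mod 519: now compute (32/519).
Pull out 2^5: since 519 ≡ 7 (mod 8), (2/519) = +1, so (2/519)^5 = +1.
Reached (1/519) = 1. Collecting the sign flips along the way, the symbol is -1.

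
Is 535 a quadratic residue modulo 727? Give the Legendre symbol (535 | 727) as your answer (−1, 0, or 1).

1

Reciprocity: 535 ≡ 3 and 727 ≡ 3 (mod 4), so (535/727) = −(727/535).
Reduce top mod 535: now compute (192/535).
Pull out 2^6: since 535 ≡ 7 (mod 8), (2/535) = +1, so (2/535)^6 = +1.
Reciprocity: 3 ≡ 3 and 535 ≡ 3 (mod 4), so (3/535) = −(535/3).
Reduce top mod 3: now compute (1/3).
Reached (1/3) = 1. Collecting the sign flips along the way, the symbol is +1.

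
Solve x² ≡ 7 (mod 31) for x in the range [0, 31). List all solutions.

10, 21

Since 31 ≡ 3 (mod 4), a square root of 7 is 7^((31+1)/4) = 7^8 mod 31.
Repeated squaring: 7^2≡18, 7^4≡14, 7^8≡10 (mod 31).
7^8 = 7^(8) ≡ 10 (mod 31).
Check: 10² = 100 ≡ 7 (mod 31). The two roots are 10 and 21.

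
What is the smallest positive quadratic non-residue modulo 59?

2

(2/59) = −1, so 2 is the smallest positive non-residue mod 59.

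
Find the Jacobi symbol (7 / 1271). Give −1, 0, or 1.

-1

Reciprocity: 7 ≡ 3 and 1271 ≡ 3 (mod 4), so (7/1271) = −(1271/7).
Reduce top mod 7: now compute (4/7).
Pull out 2^2: since 7 ≡ 7 (mod 8), (2/7) = +1, so (2/7)^2 = +1.
Reached (1/7) = 1. Collecting the sign flips along the way, the symbol is -1.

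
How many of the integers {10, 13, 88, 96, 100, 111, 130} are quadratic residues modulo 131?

2

(10/131) = -1 → non-residue.
(13/131) = +1 → QR.
(88/131) = -1 → non-residue.
(96/131) = -1 → non-residue.
(100/131) = +1 → QR.
(111/131) = -1 → non-residue.
(130/131) = -1 → non-residue.
Total quadratic residues among the 7: 2.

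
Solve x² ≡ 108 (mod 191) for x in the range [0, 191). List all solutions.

47, 144

Since 191 ≡ 3 (mod 4), a square root of 108 is 108^((191+1)/4) = 108^48 mod 191.
Repeated squaring: 108^2≡13, 108^4≡169, 108^8≡102, 108^16≡90, 108^32≡78 (mod 191).
108^48 = 108^(32+16) ≡ 144 (mod 191).
Check: 144² = 20736 ≡ 108 (mod 191). The two roots are 47 and 144.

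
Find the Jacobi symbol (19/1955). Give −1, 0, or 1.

Reciprocity: 19 ≡ 3 and 1955 ≡ 3 (mod 4), so (19/1955) = −(1955/19).
Reduce top mod 19: now compute (17/19).
Reciprocity: 17 ≡ 1 and 19 ≡ 3 (mod 4), so (17/19) = +(19/17).
Reduce top mod 17: now compute (2/17).
Pull out 2: since 17 ≡ 1 (mod 8), (2/17) = +1.
Reached (1/17) = 1. Collecting the sign flips along the way, the symbol is -1.

-1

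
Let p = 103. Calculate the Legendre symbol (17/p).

Euler's criterion: (17/103) ≡ 17^51 (mod 103).
17^2 ≡ 83 (mod 103)
17^4 ≡ 91 (mod 103)
17^8 ≡ 41 (mod 103)
17^16 ≡ 33 (mod 103)
17^32 ≡ 59 (mod 103)
17^51 = 17^(32+16+2+1) ≡ 1 (mod 103).
Result is 1, so (17/103) = 1.

1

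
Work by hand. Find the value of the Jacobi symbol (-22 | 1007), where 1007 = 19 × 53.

First reduce: -22 ≡ 985 (mod 1007).
Reciprocity: 985 ≡ 1 and 1007 ≡ 3 (mod 4), so (985/1007) = +(1007/985).
Reduce top mod 985: now compute (22/985).
Pull out 2: since 985 ≡ 1 (mod 8), (2/985) = +1.
Reciprocity: 11 ≡ 3 and 985 ≡ 1 (mod 4), so (11/985) = +(985/11).
Reduce top mod 11: now compute (6/11).
Pull out 2: since 11 ≡ 3 (mod 8), (2/11) = -1.
Reciprocity: 3 ≡ 3 and 11 ≡ 3 (mod 4), so (3/11) = −(11/3).
Reduce top mod 3: now compute (2/3).
Pull out 2: since 3 ≡ 3 (mod 8), (2/3) = -1.
Reached (1/3) = 1. Collecting the sign flips along the way, the symbol is -1.

-1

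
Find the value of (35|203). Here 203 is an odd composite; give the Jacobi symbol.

Reciprocity: 35 ≡ 3 and 203 ≡ 3 (mod 4), so (35/203) = −(203/35).
Reduce top mod 35: now compute (28/35).
Pull out 2^2: since 35 ≡ 3 (mod 8), (2/35) = -1, so (2/35)^2 = +1.
Reciprocity: 7 ≡ 3 and 35 ≡ 3 (mod 4), so (7/35) = −(35/7).
Reduce top mod 7: now compute (0/7).
Top reduces to 0: gcd > 1, so the symbol is 0.

0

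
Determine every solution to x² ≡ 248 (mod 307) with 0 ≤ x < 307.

52, 255

Since 307 ≡ 3 (mod 4), a square root of 248 is 248^((307+1)/4) = 248^77 mod 307.
Repeated squaring: 248^2≡104, 248^4≡71, 248^8≡129, 248^16≡63, 248^32≡285, 248^64≡177 (mod 307).
248^77 = 248^(64+8+4+1) ≡ 255 (mod 307).
Check: 255² = 65025 ≡ 248 (mod 307). The two roots are 52 and 255.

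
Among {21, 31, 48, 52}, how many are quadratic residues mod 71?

(21/71) = -1 → non-residue.
(31/71) = -1 → non-residue.
(48/71) = +1 → QR.
(52/71) = -1 → non-residue.
Total quadratic residues among the 4: 1.

1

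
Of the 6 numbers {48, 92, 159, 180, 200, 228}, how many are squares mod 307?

0

(48/307) = -1 → non-residue.
(92/307) = -1 → non-residue.
(159/307) = -1 → non-residue.
(180/307) = -1 → non-residue.
(200/307) = -1 → non-residue.
(228/307) = -1 → non-residue.
Total quadratic residues among the 6: 0.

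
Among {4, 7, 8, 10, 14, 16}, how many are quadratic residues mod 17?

(4/17) = +1 → QR.
(7/17) = -1 → non-residue.
(8/17) = +1 → QR.
(10/17) = -1 → non-residue.
(14/17) = -1 → non-residue.
(16/17) = +1 → QR.
Total quadratic residues among the 6: 3.

3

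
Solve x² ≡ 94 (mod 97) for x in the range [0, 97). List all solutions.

97 ≡ 1 (mod 4), so we find a root by search.
Trying successive values, 26² = 676 ≡ 94 (mod 97). The other root is 97 − 26 = 71.

26, 71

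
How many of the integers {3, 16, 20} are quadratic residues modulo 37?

2

(3/37) = +1 → QR.
(16/37) = +1 → QR.
(20/37) = -1 → non-residue.
Total quadratic residues among the 3: 2.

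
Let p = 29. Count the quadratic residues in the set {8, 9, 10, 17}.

(8/29) = -1 → non-residue.
(9/29) = +1 → QR.
(10/29) = -1 → non-residue.
(17/29) = -1 → non-residue.
Total quadratic residues among the 4: 1.

1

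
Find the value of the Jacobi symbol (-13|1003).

First reduce: -13 ≡ 990 (mod 1003).
Pull out 2: since 1003 ≡ 3 (mod 8), (2/1003) = -1.
Reciprocity: 495 ≡ 3 and 1003 ≡ 3 (mod 4), so (495/1003) = −(1003/495).
Reduce top mod 495: now compute (13/495).
Reciprocity: 13 ≡ 1 and 495 ≡ 3 (mod 4), so (13/495) = +(495/13).
Reduce top mod 13: now compute (1/13).
Reached (1/13) = 1. Collecting the sign flips along the way, the symbol is +1.

1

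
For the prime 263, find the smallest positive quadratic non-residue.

(2/263) = +1, so 2 is a residue.
(3/263) = +1, so 3 is a residue.
(4/263) = +1, so 4 is a residue.
(5/263) = −1, so 5 is the smallest positive non-residue mod 263.

5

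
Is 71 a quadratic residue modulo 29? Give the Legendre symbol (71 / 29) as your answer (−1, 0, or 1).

First reduce: 71 ≡ 13 (mod 29).
Reciprocity: 13 ≡ 1 and 29 ≡ 1 (mod 4), so (13/29) = +(29/13).
Reduce top mod 13: now compute (3/13).
Reciprocity: 3 ≡ 3 and 13 ≡ 1 (mod 4), so (3/13) = +(13/3).
Reduce top mod 3: now compute (1/3).
Reached (1/3) = 1. Collecting the sign flips along the way, the symbol is +1.

1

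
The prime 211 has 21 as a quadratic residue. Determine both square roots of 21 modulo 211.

Since 211 ≡ 3 (mod 4), a square root of 21 is 21^((211+1)/4) = 21^53 mod 211.
Repeated squaring: 21^2≡19, 21^4≡150, 21^8≡134, 21^16≡21, 21^32≡19 (mod 211).
21^53 = 21^(32+16+4+1) ≡ 134 (mod 211).
Check: 134² = 17956 ≡ 21 (mod 211). The two roots are 77 and 134.

77, 134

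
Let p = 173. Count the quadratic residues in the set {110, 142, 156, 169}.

(110/173) = -1 → non-residue.
(142/173) = +1 → QR.
(156/173) = -1 → non-residue.
(169/173) = +1 → QR.
Total quadratic residues among the 4: 2.

2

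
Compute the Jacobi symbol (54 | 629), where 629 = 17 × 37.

Pull out 2: since 629 ≡ 5 (mod 8), (2/629) = -1.
Reciprocity: 27 ≡ 3 and 629 ≡ 1 (mod 4), so (27/629) = +(629/27).
Reduce top mod 27: now compute (8/27).
Pull out 2^3: since 27 ≡ 3 (mod 8), (2/27) = -1, so (2/27)^3 = -1.
Reached (1/27) = 1. Collecting the sign flips along the way, the symbol is +1.

1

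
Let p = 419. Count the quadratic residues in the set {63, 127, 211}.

(63/419) = +1 → QR.
(127/419) = -1 → non-residue.
(211/419) = -1 → non-residue.
Total quadratic residues among the 3: 1.

1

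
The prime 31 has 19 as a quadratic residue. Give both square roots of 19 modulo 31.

Since 31 ≡ 3 (mod 4), a square root of 19 is 19^((31+1)/4) = 19^8 mod 31.
Repeated squaring: 19^2≡20, 19^4≡28, 19^8≡9 (mod 31).
19^8 = 19^(8) ≡ 9 (mod 31).
Check: 9² = 81 ≡ 19 (mod 31). The two roots are 9 and 22.

9, 22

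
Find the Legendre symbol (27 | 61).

Reciprocity: 27 ≡ 3 and 61 ≡ 1 (mod 4), so (27/61) = +(61/27).
Reduce top mod 27: now compute (7/27).
Reciprocity: 7 ≡ 3 and 27 ≡ 3 (mod 4), so (7/27) = −(27/7).
Reduce top mod 7: now compute (6/7).
Pull out 2: since 7 ≡ 7 (mod 8), (2/7) = +1.
Reciprocity: 3 ≡ 3 and 7 ≡ 3 (mod 4), so (3/7) = −(7/3).
Reduce top mod 3: now compute (1/3).
Reached (1/3) = 1. Collecting the sign flips along the way, the symbol is +1.

1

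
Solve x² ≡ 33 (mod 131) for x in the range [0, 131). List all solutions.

65, 66

Since 131 ≡ 3 (mod 4), a square root of 33 is 33^((131+1)/4) = 33^33 mod 131.
Repeated squaring: 33^2≡41, 33^4≡109, 33^8≡91, 33^16≡28, 33^32≡129 (mod 131).
33^33 = 33^(32+1) ≡ 65 (mod 131).
Check: 65² = 4225 ≡ 33 (mod 131). The two roots are 65 and 66.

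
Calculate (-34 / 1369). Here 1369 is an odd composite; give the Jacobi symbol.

1

First reduce: -34 ≡ 1335 (mod 1369).
Reciprocity: 1335 ≡ 3 and 1369 ≡ 1 (mod 4), so (1335/1369) = +(1369/1335).
Reduce top mod 1335: now compute (34/1335).
Pull out 2: since 1335 ≡ 7 (mod 8), (2/1335) = +1.
Reciprocity: 17 ≡ 1 and 1335 ≡ 3 (mod 4), so (17/1335) = +(1335/17).
Reduce top mod 17: now compute (9/17).
Reciprocity: 9 ≡ 1 and 17 ≡ 1 (mod 4), so (9/17) = +(17/9).
Reduce top mod 9: now compute (8/9).
Pull out 2^3: since 9 ≡ 1 (mod 8), (2/9) = +1, so (2/9)^3 = +1.
Reached (1/9) = 1. Collecting the sign flips along the way, the symbol is +1.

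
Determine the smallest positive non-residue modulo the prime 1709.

2

(2/1709) = −1, so 2 is the smallest positive non-residue mod 1709.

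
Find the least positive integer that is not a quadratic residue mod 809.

3

(2/809) = +1, so 2 is a residue.
(3/809) = −1, so 3 is the smallest positive non-residue mod 809.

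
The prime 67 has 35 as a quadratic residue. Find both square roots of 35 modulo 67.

Since 67 ≡ 3 (mod 4), a square root of 35 is 35^((67+1)/4) = 35^17 mod 67.
Repeated squaring: 35^2≡19, 35^4≡26, 35^8≡6, 35^16≡36 (mod 67).
35^17 = 35^(16+1) ≡ 54 (mod 67).
Check: 54² = 2916 ≡ 35 (mod 67). The two roots are 13 and 54.

13, 54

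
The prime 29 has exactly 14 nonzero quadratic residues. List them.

1 4 5 6 7 9 13 16 20 22 23 24 25 28

Square k = 1,…,14 (k and 29−k give the same square):
1²=1, 2²=4, 3²=9, 4²=16, 5²=25, 6²≡7, 7²≡20, 8²≡6, 9²≡23, 10²≡13, 11²≡5, 12²≡28, 13²≡24, 14²≡22 (mod 29).
So the quadratic residues mod 29 are {1, 4, 5, 6, 7, 9, 13, 16, 20, 22, 23, 24, 25, 28}.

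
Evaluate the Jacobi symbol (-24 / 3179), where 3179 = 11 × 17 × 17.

1

First reduce: -24 ≡ 3155 (mod 3179).
Reciprocity: 3155 ≡ 3 and 3179 ≡ 3 (mod 4), so (3155/3179) = −(3179/3155).
Reduce top mod 3155: now compute (24/3155).
Pull out 2^3: since 3155 ≡ 3 (mod 8), (2/3155) = -1, so (2/3155)^3 = -1.
Reciprocity: 3 ≡ 3 and 3155 ≡ 3 (mod 4), so (3/3155) = −(3155/3).
Reduce top mod 3: now compute (2/3).
Pull out 2: since 3 ≡ 3 (mod 8), (2/3) = -1.
Reached (1/3) = 1. Collecting the sign flips along the way, the symbol is +1.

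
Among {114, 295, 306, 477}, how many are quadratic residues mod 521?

3

(114/521) = +1 → QR.
(295/521) = +1 → QR.
(306/521) = -1 → non-residue.
(477/521) = +1 → QR.
Total quadratic residues among the 4: 3.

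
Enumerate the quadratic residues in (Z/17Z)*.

Square k = 1,…,8 (k and 17−k give the same square):
1²=1, 2²=4, 3²=9, 4²=16, 5²≡8, 6²≡2, 7²≡15, 8²≡13 (mod 17).
So the quadratic residues mod 17 are {1, 2, 4, 8, 9, 13, 15, 16}.

1,2,4,8,9,13,15,16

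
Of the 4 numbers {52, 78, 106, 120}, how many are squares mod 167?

(52/167) = -1 → non-residue.
(78/167) = -1 → non-residue.
(106/167) = -1 → non-residue.
(120/167) = -1 → non-residue.
Total quadratic residues among the 4: 0.

0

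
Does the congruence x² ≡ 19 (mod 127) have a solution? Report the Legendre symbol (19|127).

1

Reciprocity: 19 ≡ 3 and 127 ≡ 3 (mod 4), so (19/127) = −(127/19).
Reduce top mod 19: now compute (13/19).
Reciprocity: 13 ≡ 1 and 19 ≡ 3 (mod 4), so (13/19) = +(19/13).
Reduce top mod 13: now compute (6/13).
Pull out 2: since 13 ≡ 5 (mod 8), (2/13) = -1.
Reciprocity: 3 ≡ 3 and 13 ≡ 1 (mod 4), so (3/13) = +(13/3).
Reduce top mod 3: now compute (1/3).
Reached (1/3) = 1. Collecting the sign flips along the way, the symbol is +1.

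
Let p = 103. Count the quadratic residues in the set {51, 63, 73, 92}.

(51/103) = -1 → non-residue.
(63/103) = +1 → QR.
(73/103) = -1 → non-residue.
(92/103) = +1 → QR.
Total quadratic residues among the 4: 2.

2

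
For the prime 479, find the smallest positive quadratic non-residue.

13

(2/479) = +1, so 2 is a residue.
(3/479) = +1, so 3 is a residue.
(4/479) = +1, so 4 is a residue.
(5/479) = +1, so 5 is a residue.
(6/479) = +1, so 6 is a residue.
(7/479) = +1, so 7 is a residue.
(8/479) = +1, so 8 is a residue.
(9/479) = +1, so 9 is a residue.
(10/479) = +1, so 10 is a residue.
(11/479) = +1, so 11 is a residue.
(12/479) = +1, so 12 is a residue.
(13/479) = −1, so 13 is the smallest positive non-residue mod 479.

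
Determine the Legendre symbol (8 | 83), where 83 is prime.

Pull out 2^3: since 83 ≡ 3 (mod 8), (2/83) = -1, so (2/83)^3 = -1.
Reached (1/83) = 1. Collecting the sign flips along the way, the symbol is -1.

-1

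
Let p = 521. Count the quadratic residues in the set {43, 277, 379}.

1

(43/521) = -1 → non-residue.
(277/521) = -1 → non-residue.
(379/521) = +1 → QR.
Total quadratic residues among the 3: 1.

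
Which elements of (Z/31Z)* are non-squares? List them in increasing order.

Square k = 1,…,15 (k and 31−k give the same square):
1²=1, 2²=4, 3²=9, 4²=16, 5²=25, 6²≡5, 7²≡18, 8²≡2, 9²≡19, 10²≡7, 11²≡28, 12²≡20, 13²≡14, 14²≡10, 15²≡8 (mod 31).
The residues are {1, 2, 4, 5, 7, 8, 9, 10, 14, 16, 18, 19, 20, 25, 28}; the non-residues are the remaining 15 nonzero classes.

3,6,11,12,13,15,17,21,22,23,24,26,27,29,30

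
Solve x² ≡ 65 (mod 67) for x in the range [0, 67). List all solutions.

20, 47

Since 67 ≡ 3 (mod 4), a square root of 65 is 65^((67+1)/4) = 65^17 mod 67.
Repeated squaring: 65^2≡4, 65^4≡16, 65^8≡55, 65^16≡10 (mod 67).
65^17 = 65^(16+1) ≡ 47 (mod 67).
Check: 47² = 2209 ≡ 65 (mod 67). The two roots are 20 and 47.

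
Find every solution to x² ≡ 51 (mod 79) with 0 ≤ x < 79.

Since 79 ≡ 3 (mod 4), a square root of 51 is 51^((79+1)/4) = 51^20 mod 79.
Repeated squaring: 51^2≡73, 51^4≡36, 51^8≡32, 51^16≡76 (mod 79).
51^20 = 51^(16+4) ≡ 50 (mod 79).
Check: 50² = 2500 ≡ 51 (mod 79). The two roots are 29 and 50.

29, 50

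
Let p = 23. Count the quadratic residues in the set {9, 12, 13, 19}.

3

(9/23) = +1 → QR.
(12/23) = +1 → QR.
(13/23) = +1 → QR.
(19/23) = -1 → non-residue.
Total quadratic residues among the 4: 3.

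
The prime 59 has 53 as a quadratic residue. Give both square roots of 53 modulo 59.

Since 59 ≡ 3 (mod 4), a square root of 53 is 53^((59+1)/4) = 53^15 mod 59.
Repeated squaring: 53^2≡36, 53^4≡57, 53^8≡4 (mod 59).
53^15 = 53^(8+4+2+1) ≡ 17 (mod 59).
Check: 17² = 289 ≡ 53 (mod 59). The two roots are 17 and 42.

17, 42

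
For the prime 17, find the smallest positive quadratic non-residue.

(2/17) = +1, so 2 is a residue.
(3/17) = −1, so 3 is the smallest positive non-residue mod 17.

3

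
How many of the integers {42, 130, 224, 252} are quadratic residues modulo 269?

(42/269) = -1 → non-residue.
(130/269) = -1 → non-residue.
(224/269) = +1 → QR.
(252/269) = -1 → non-residue.
Total quadratic residues among the 4: 1.

1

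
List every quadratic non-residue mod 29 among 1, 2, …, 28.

Square k = 1,…,14 (k and 29−k give the same square):
1²=1, 2²=4, 3²=9, 4²=16, 5²=25, 6²≡7, 7²≡20, 8²≡6, 9²≡23, 10²≡13, 11²≡5, 12²≡28, 13²≡24, 14²≡22 (mod 29).
The residues are {1, 4, 5, 6, 7, 9, 13, 16, 20, 22, 23, 24, 25, 28}; the non-residues are the remaining 14 nonzero classes.

2 3 8 10 11 12 14 15 17 18 19 21 26 27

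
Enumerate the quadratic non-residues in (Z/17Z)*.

3 5 6 7 10 11 12 14

Square k = 1,…,8 (k and 17−k give the same square):
1²=1, 2²=4, 3²=9, 4²=16, 5²≡8, 6²≡2, 7²≡15, 8²≡13 (mod 17).
The residues are {1, 2, 4, 8, 9, 13, 15, 16}; the non-residues are the remaining 8 nonzero classes.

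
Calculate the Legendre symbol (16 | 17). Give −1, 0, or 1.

Euler's criterion: (16/17) ≡ 16^8 (mod 17).
16^2 ≡ 1 (mod 17)
16^4 ≡ 1 (mod 17)
16^8 ≡ 1 (mod 17)
16^8 = 16^(8) ≡ 1 (mod 17).
Result is 1, so (16/17) = 1.

1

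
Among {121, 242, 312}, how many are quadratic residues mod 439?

(121/439) = +1 → QR.
(242/439) = +1 → QR.
(312/439) = -1 → non-residue.
Total quadratic residues among the 3: 2.

2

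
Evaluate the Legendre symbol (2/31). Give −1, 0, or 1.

1

Euler's criterion: (2/31) ≡ 2^15 (mod 31).
2^2 ≡ 4 (mod 31)
2^4 ≡ 16 (mod 31)
2^8 ≡ 8 (mod 31)
2^15 = 2^(8+4+2+1) ≡ 1 (mod 31).
Result is 1, so (2/31) = 1.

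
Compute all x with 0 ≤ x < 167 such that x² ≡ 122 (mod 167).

17, 150

Since 167 ≡ 3 (mod 4), a square root of 122 is 122^((167+1)/4) = 122^42 mod 167.
Repeated squaring: 122^2≡21, 122^4≡107, 122^8≡93, 122^16≡132, 122^32≡56 (mod 167).
122^42 = 122^(32+8+2) ≡ 150 (mod 167).
Check: 150² = 22500 ≡ 122 (mod 167). The two roots are 17 and 150.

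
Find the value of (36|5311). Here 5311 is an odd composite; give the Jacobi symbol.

Pull out 2^2: since 5311 ≡ 7 (mod 8), (2/5311) = +1, so (2/5311)^2 = +1.
Reciprocity: 9 ≡ 1 and 5311 ≡ 3 (mod 4), so (9/5311) = +(5311/9).
Reduce top mod 9: now compute (1/9).
Reached (1/9) = 1. Collecting the sign flips along the way, the symbol is +1.

1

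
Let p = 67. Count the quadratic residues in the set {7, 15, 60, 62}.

(7/67) = -1 → non-residue.
(15/67) = +1 → QR.
(60/67) = +1 → QR.
(62/67) = +1 → QR.
Total quadratic residues among the 4: 3.

3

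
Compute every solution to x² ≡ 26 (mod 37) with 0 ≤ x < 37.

37 ≡ 1 (mod 4), so we find a root by search.
Trying successive values, 10² = 100 ≡ 26 (mod 37). The other root is 37 − 10 = 27.

10, 27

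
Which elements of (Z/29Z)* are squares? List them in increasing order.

Square k = 1,…,14 (k and 29−k give the same square):
1²=1, 2²=4, 3²=9, 4²=16, 5²=25, 6²≡7, 7²≡20, 8²≡6, 9²≡23, 10²≡13, 11²≡5, 12²≡28, 13²≡24, 14²≡22 (mod 29).
So the quadratic residues mod 29 are {1, 4, 5, 6, 7, 9, 13, 16, 20, 22, 23, 24, 25, 28}.

1 4 5 6 7 9 13 16 20 22 23 24 25 28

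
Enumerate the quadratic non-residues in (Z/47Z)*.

5,10,11,13,15,19,20,22,23,26,29,30,31,33,35,38,39,40,41,43,44,45,46

Square k = 1,…,23 (k and 47−k give the same square):
1²=1, 2²=4, 3²=9, 4²=16, 5²=25, 6²=36, 7²≡2, 8²≡17, 9²≡34, 10²≡6, 11²≡27, 12²≡3, 13²≡28, 14²≡8, 15²≡37, 16²≡21, 17²≡7, 18²≡42, 19²≡32, 20²≡24, 21²≡18, 22²≡14, 23²≡12 (mod 47).
The residues are {1, 2, 3, 4, 6, 7, 8, 9, 12, 14, 16, 17, 18, 21, 24, 25, 27, 28, 32, 34, 36, 37, 42}; the non-residues are the remaining 23 nonzero classes.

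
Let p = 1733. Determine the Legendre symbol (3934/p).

1

First reduce: 3934 ≡ 468 (mod 1733).
Pull out 2^2: since 1733 ≡ 5 (mod 8), (2/1733) = -1, so (2/1733)^2 = +1.
Reciprocity: 117 ≡ 1 and 1733 ≡ 1 (mod 4), so (117/1733) = +(1733/117).
Reduce top mod 117: now compute (95/117).
Reciprocity: 95 ≡ 3 and 117 ≡ 1 (mod 4), so (95/117) = +(117/95).
Reduce top mod 95: now compute (22/95).
Pull out 2: since 95 ≡ 7 (mod 8), (2/95) = +1.
Reciprocity: 11 ≡ 3 and 95 ≡ 3 (mod 4), so (11/95) = −(95/11).
Reduce top mod 11: now compute (7/11).
Reciprocity: 7 ≡ 3 and 11 ≡ 3 (mod 4), so (7/11) = −(11/7).
Reduce top mod 7: now compute (4/7).
Pull out 2^2: since 7 ≡ 7 (mod 8), (2/7) = +1, so (2/7)^2 = +1.
Reached (1/7) = 1. Collecting the sign flips along the way, the symbol is +1.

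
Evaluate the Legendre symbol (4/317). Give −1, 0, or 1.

1

Pull out 2^2: since 317 ≡ 5 (mod 8), (2/317) = -1, so (2/317)^2 = +1.
Reached (1/317) = 1. Collecting the sign flips along the way, the symbol is +1.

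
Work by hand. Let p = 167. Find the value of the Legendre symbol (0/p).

Top reduces to 0: gcd > 1, so the symbol is 0.

0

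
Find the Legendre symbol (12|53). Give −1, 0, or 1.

-1

Pull out 2^2: since 53 ≡ 5 (mod 8), (2/53) = -1, so (2/53)^2 = +1.
Reciprocity: 3 ≡ 3 and 53 ≡ 1 (mod 4), so (3/53) = +(53/3).
Reduce top mod 3: now compute (2/3).
Pull out 2: since 3 ≡ 3 (mod 8), (2/3) = -1.
Reached (1/3) = 1. Collecting the sign flips along the way, the symbol is -1.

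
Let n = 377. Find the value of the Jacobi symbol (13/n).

0

Reciprocity: 13 ≡ 1 and 377 ≡ 1 (mod 4), so (13/377) = +(377/13).
Reduce top mod 13: now compute (0/13).
Top reduces to 0: gcd > 1, so the symbol is 0.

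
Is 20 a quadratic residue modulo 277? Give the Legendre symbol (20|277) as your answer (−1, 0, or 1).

Pull out 2^2: since 277 ≡ 5 (mod 8), (2/277) = -1, so (2/277)^2 = +1.
Reciprocity: 5 ≡ 1 and 277 ≡ 1 (mod 4), so (5/277) = +(277/5).
Reduce top mod 5: now compute (2/5).
Pull out 2: since 5 ≡ 5 (mod 8), (2/5) = -1.
Reached (1/5) = 1. Collecting the sign flips along the way, the symbol is -1.

-1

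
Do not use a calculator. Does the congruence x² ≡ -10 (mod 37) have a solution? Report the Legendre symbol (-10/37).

Euler's criterion: (-10/37) ≡ 27^18 (mod 37).
27^2 ≡ 26 (mod 37)
27^4 ≡ 10 (mod 37)
27^8 ≡ 26 (mod 37)
27^16 ≡ 10 (mod 37)
27^18 = 27^(16+2) ≡ 1 (mod 37).
Result is 1, so (-10/37) = 1.

1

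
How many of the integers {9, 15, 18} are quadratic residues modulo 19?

1

(9/19) = +1 → QR.
(15/19) = -1 → non-residue.
(18/19) = -1 → non-residue.
Total quadratic residues among the 3: 1.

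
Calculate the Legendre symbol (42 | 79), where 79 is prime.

Pull out 2: since 79 ≡ 7 (mod 8), (2/79) = +1.
Reciprocity: 21 ≡ 1 and 79 ≡ 3 (mod 4), so (21/79) = +(79/21).
Reduce top mod 21: now compute (16/21).
Pull out 2^4: since 21 ≡ 5 (mod 8), (2/21) = -1, so (2/21)^4 = +1.
Reached (1/21) = 1. Collecting the sign flips along the way, the symbol is +1.

1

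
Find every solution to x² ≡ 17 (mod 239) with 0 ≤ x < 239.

Since 239 ≡ 3 (mod 4), a square root of 17 is 17^((239+1)/4) = 17^60 mod 239.
Repeated squaring: 17^2≡50, 17^4≡110, 17^8≡150, 17^16≡34, 17^32≡200 (mod 239).
17^60 = 17^(32+16+8+4) ≡ 16 (mod 239).
Check: 16² = 256 ≡ 17 (mod 239). The two roots are 16 and 223.

16, 223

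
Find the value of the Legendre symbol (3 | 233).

-1

Reciprocity: 3 ≡ 3 and 233 ≡ 1 (mod 4), so (3/233) = +(233/3).
Reduce top mod 3: now compute (2/3).
Pull out 2: since 3 ≡ 3 (mod 8), (2/3) = -1.
Reached (1/3) = 1. Collecting the sign flips along the way, the symbol is -1.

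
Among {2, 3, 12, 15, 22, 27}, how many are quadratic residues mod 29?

1

(2/29) = -1 → non-residue.
(3/29) = -1 → non-residue.
(12/29) = -1 → non-residue.
(15/29) = -1 → non-residue.
(22/29) = +1 → QR.
(27/29) = -1 → non-residue.
Total quadratic residues among the 6: 1.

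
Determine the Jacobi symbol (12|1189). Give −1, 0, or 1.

Pull out 2^2: since 1189 ≡ 5 (mod 8), (2/1189) = -1, so (2/1189)^2 = +1.
Reciprocity: 3 ≡ 3 and 1189 ≡ 1 (mod 4), so (3/1189) = +(1189/3).
Reduce top mod 3: now compute (1/3).
Reached (1/3) = 1. Collecting the sign flips along the way, the symbol is +1.

1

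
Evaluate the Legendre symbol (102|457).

1

Pull out 2: since 457 ≡ 1 (mod 8), (2/457) = +1.
Reciprocity: 51 ≡ 3 and 457 ≡ 1 (mod 4), so (51/457) = +(457/51).
Reduce top mod 51: now compute (49/51).
Reciprocity: 49 ≡ 1 and 51 ≡ 3 (mod 4), so (49/51) = +(51/49).
Reduce top mod 49: now compute (2/49).
Pull out 2: since 49 ≡ 1 (mod 8), (2/49) = +1.
Reached (1/49) = 1. Collecting the sign flips along the way, the symbol is +1.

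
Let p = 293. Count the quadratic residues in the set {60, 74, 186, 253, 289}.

(60/293) = +1 → QR.
(74/293) = -1 → non-residue.
(186/293) = +1 → QR.
(253/293) = +1 → QR.
(289/293) = +1 → QR.
Total quadratic residues among the 5: 4.

4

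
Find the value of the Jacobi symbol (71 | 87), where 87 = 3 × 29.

Reciprocity: 71 ≡ 3 and 87 ≡ 3 (mod 4), so (71/87) = −(87/71).
Reduce top mod 71: now compute (16/71).
Pull out 2^4: since 71 ≡ 7 (mod 8), (2/71) = +1, so (2/71)^4 = +1.
Reached (1/71) = 1. Collecting the sign flips along the way, the symbol is -1.

-1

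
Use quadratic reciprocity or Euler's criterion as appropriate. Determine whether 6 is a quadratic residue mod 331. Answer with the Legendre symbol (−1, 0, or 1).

Euler's criterion: (6/331) ≡ 6^165 (mod 331).
6^2 ≡ 36 (mod 331)
6^4 ≡ 303 (mod 331)
6^8 ≡ 122 (mod 331)
6^16 ≡ 320 (mod 331)
6^32 ≡ 121 (mod 331)
6^64 ≡ 77 (mod 331)
6^128 ≡ 302 (mod 331)
6^165 = 6^(128+32+4+1) ≡ 1 (mod 331).
Result is 1, so (6/331) = 1.

1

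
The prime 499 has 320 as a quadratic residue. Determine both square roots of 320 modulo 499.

99, 400

Since 499 ≡ 3 (mod 4), a square root of 320 is 320^((499+1)/4) = 320^125 mod 499.
Repeated squaring: 320^2≡105, 320^4≡47, 320^8≡213, 320^16≡459, 320^32≡103, 320^64≡130 (mod 499).
320^125 = 320^(64+32+16+8+4+1) ≡ 400 (mod 499).
Check: 400² = 160000 ≡ 320 (mod 499). The two roots are 99 and 400.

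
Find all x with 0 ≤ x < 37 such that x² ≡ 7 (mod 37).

37 ≡ 1 (mod 4), so we find a root by search.
Trying successive values, 9² = 81 ≡ 7 (mod 37). The other root is 37 − 9 = 28.

9, 28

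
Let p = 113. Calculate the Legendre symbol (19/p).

-1

Euler's criterion: (19/113) ≡ 19^56 (mod 113).
19^2 ≡ 22 (mod 113)
19^4 ≡ 32 (mod 113)
19^8 ≡ 7 (mod 113)
19^16 ≡ 49 (mod 113)
19^32 ≡ 28 (mod 113)
19^56 = 19^(32+16+8) ≡ 112 (mod 113).
Result is 112 ≡ −1, so (19/113) = −1.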